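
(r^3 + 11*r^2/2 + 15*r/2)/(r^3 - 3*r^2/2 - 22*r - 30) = r*(r + 3)/(r^2 - 4*r - 12)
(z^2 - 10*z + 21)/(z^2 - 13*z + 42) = (z - 3)/(z - 6)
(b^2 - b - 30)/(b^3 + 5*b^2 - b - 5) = (b - 6)/(b^2 - 1)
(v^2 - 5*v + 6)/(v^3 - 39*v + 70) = (v - 3)/(v^2 + 2*v - 35)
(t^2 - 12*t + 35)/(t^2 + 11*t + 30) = (t^2 - 12*t + 35)/(t^2 + 11*t + 30)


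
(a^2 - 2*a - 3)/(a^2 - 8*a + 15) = (a + 1)/(a - 5)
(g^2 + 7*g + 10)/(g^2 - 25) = (g + 2)/(g - 5)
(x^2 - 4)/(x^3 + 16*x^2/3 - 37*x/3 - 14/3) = 3*(x + 2)/(3*x^2 + 22*x + 7)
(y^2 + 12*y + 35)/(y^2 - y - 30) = (y + 7)/(y - 6)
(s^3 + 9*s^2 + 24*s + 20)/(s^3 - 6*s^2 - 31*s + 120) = (s^2 + 4*s + 4)/(s^2 - 11*s + 24)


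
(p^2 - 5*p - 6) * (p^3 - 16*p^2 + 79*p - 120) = p^5 - 21*p^4 + 153*p^3 - 419*p^2 + 126*p + 720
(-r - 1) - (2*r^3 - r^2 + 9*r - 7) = -2*r^3 + r^2 - 10*r + 6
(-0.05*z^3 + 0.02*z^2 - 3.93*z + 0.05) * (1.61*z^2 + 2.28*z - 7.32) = -0.0805*z^5 - 0.0818*z^4 - 5.9157*z^3 - 9.0263*z^2 + 28.8816*z - 0.366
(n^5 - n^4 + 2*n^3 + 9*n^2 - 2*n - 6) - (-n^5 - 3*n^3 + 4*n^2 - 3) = 2*n^5 - n^4 + 5*n^3 + 5*n^2 - 2*n - 3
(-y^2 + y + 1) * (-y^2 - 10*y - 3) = y^4 + 9*y^3 - 8*y^2 - 13*y - 3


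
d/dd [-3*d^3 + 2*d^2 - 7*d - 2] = -9*d^2 + 4*d - 7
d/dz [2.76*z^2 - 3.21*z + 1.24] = 5.52*z - 3.21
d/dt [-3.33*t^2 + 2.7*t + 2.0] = 2.7 - 6.66*t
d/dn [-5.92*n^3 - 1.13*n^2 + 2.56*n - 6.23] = -17.76*n^2 - 2.26*n + 2.56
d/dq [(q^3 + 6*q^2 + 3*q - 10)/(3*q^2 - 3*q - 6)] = (q^4 - 2*q^3 - 15*q^2 - 4*q - 16)/(3*(q^4 - 2*q^3 - 3*q^2 + 4*q + 4))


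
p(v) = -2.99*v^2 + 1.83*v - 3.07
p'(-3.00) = 19.77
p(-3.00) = -35.47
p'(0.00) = 1.83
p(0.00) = -3.07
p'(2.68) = -14.20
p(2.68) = -19.64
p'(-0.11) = 2.49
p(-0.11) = -3.31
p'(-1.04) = 8.05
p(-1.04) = -8.21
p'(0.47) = -0.98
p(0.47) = -2.87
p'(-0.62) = 5.54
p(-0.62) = -5.35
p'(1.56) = -7.50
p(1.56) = -7.49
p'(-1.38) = 10.08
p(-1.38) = -11.29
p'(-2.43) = 16.36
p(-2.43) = -25.17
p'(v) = 1.83 - 5.98*v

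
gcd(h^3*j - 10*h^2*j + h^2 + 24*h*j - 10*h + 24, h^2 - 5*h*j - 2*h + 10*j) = 1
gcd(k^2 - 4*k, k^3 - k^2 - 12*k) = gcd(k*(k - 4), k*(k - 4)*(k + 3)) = k^2 - 4*k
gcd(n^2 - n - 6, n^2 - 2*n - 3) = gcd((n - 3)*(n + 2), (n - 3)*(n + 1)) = n - 3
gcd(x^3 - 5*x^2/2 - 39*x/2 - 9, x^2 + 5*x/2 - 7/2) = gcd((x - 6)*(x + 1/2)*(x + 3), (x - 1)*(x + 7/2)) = 1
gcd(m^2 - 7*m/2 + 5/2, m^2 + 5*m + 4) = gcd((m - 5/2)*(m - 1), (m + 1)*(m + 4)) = 1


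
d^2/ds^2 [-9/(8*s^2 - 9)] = 432*(-8*s^2 - 3)/(8*s^2 - 9)^3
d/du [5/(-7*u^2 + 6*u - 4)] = 10*(7*u - 3)/(7*u^2 - 6*u + 4)^2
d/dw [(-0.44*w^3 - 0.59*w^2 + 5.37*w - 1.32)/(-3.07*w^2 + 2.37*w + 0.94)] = (1.3508*w^4 - 2.0856*w^3 + 13.8468*w^2 - 9.214*w + 8.1762)/(9.4249*w^4 - 14.5518*w^3 - 0.154699999999999*w^2 + 4.4556*w + 0.8836)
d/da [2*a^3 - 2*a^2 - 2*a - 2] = 6*a^2 - 4*a - 2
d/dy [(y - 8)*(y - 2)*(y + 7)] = 3*y^2 - 6*y - 54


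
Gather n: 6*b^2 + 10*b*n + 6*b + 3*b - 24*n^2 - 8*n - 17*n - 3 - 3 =6*b^2 + 9*b - 24*n^2 + n*(10*b - 25) - 6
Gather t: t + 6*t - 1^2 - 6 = 7*t - 7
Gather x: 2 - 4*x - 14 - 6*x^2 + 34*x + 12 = -6*x^2 + 30*x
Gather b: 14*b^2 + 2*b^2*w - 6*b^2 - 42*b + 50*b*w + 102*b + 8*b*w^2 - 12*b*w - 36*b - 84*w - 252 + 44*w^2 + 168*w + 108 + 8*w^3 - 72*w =b^2*(2*w + 8) + b*(8*w^2 + 38*w + 24) + 8*w^3 + 44*w^2 + 12*w - 144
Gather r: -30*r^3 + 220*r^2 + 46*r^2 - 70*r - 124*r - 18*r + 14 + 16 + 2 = -30*r^3 + 266*r^2 - 212*r + 32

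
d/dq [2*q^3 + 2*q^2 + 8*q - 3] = 6*q^2 + 4*q + 8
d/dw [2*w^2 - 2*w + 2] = 4*w - 2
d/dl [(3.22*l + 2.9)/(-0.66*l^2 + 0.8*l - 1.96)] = (2.1252*l^2 + 3.828*l - 8.6312)/(0.4356*l^4 - 1.056*l^3 + 3.2272*l^2 - 3.136*l + 3.8416)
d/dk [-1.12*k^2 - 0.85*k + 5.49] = -2.24*k - 0.85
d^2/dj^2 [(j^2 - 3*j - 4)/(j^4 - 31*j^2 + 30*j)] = 6*(j^8 - 6*j^7 - 3*j^6 + 33*j^5 + 462*j^4 - 731*j^3 - 3844*j^2 + 3720*j - 1200)/(j^3*(j^9 - 93*j^7 + 90*j^6 + 2883*j^5 - 5580*j^4 - 27091*j^3 + 86490*j^2 - 83700*j + 27000))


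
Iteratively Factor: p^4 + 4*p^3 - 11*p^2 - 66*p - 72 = (p + 3)*(p^3 + p^2 - 14*p - 24) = (p + 2)*(p + 3)*(p^2 - p - 12) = (p + 2)*(p + 3)^2*(p - 4)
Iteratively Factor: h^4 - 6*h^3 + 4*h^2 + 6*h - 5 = (h - 5)*(h^3 - h^2 - h + 1) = (h - 5)*(h + 1)*(h^2 - 2*h + 1) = (h - 5)*(h - 1)*(h + 1)*(h - 1)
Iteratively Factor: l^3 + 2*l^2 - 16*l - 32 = (l + 4)*(l^2 - 2*l - 8) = (l - 4)*(l + 4)*(l + 2)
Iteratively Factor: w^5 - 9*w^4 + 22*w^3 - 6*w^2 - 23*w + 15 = (w - 3)*(w^4 - 6*w^3 + 4*w^2 + 6*w - 5) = (w - 3)*(w - 1)*(w^3 - 5*w^2 - w + 5) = (w - 3)*(w - 1)*(w + 1)*(w^2 - 6*w + 5) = (w - 5)*(w - 3)*(w - 1)*(w + 1)*(w - 1)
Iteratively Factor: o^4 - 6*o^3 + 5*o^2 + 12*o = (o - 3)*(o^3 - 3*o^2 - 4*o) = (o - 3)*(o + 1)*(o^2 - 4*o) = o*(o - 3)*(o + 1)*(o - 4)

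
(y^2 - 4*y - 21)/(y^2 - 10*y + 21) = (y + 3)/(y - 3)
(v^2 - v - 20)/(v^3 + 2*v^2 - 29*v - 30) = (v + 4)/(v^2 + 7*v + 6)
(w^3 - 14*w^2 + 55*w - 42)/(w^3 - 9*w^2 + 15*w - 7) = (w - 6)/(w - 1)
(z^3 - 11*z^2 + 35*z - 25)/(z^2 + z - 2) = (z^2 - 10*z + 25)/(z + 2)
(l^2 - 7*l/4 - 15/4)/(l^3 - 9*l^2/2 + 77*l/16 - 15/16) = 4*(4*l + 5)/(16*l^2 - 24*l + 5)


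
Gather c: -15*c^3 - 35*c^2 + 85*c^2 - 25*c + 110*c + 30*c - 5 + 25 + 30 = -15*c^3 + 50*c^2 + 115*c + 50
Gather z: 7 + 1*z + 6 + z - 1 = 2*z + 12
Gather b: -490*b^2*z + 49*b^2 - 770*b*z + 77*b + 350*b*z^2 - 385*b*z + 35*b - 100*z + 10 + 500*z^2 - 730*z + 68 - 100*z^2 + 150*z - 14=b^2*(49 - 490*z) + b*(350*z^2 - 1155*z + 112) + 400*z^2 - 680*z + 64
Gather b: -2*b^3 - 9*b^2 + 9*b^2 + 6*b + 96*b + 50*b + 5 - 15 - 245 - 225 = -2*b^3 + 152*b - 480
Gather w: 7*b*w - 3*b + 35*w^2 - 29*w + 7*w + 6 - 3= -3*b + 35*w^2 + w*(7*b - 22) + 3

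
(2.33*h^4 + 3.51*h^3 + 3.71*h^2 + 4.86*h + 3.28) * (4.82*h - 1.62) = 11.2306*h^5 + 13.1436*h^4 + 12.196*h^3 + 17.415*h^2 + 7.9364*h - 5.3136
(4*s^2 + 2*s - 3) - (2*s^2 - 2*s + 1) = 2*s^2 + 4*s - 4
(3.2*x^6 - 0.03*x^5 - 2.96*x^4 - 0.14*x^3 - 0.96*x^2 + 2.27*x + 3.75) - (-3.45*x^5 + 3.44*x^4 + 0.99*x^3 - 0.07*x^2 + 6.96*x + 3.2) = 3.2*x^6 + 3.42*x^5 - 6.4*x^4 - 1.13*x^3 - 0.89*x^2 - 4.69*x + 0.55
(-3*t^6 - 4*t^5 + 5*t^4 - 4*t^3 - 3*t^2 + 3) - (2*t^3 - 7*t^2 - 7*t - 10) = -3*t^6 - 4*t^5 + 5*t^4 - 6*t^3 + 4*t^2 + 7*t + 13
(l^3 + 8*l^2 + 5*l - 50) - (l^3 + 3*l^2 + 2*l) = 5*l^2 + 3*l - 50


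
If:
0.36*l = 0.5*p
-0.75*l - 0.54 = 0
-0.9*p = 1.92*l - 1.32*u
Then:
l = -0.72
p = -0.52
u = -1.40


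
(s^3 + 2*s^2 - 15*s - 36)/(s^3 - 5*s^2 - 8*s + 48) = (s + 3)/(s - 4)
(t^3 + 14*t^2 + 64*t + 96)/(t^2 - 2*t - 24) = (t^2 + 10*t + 24)/(t - 6)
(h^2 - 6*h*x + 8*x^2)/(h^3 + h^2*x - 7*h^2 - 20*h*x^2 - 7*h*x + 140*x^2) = (h - 2*x)/(h^2 + 5*h*x - 7*h - 35*x)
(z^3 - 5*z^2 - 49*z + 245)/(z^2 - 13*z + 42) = (z^2 + 2*z - 35)/(z - 6)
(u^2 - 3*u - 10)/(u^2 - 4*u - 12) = (u - 5)/(u - 6)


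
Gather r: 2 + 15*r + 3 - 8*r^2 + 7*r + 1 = -8*r^2 + 22*r + 6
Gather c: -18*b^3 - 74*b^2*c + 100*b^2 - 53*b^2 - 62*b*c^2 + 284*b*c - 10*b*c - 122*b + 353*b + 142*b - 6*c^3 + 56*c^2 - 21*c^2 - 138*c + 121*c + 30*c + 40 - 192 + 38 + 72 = -18*b^3 + 47*b^2 + 373*b - 6*c^3 + c^2*(35 - 62*b) + c*(-74*b^2 + 274*b + 13) - 42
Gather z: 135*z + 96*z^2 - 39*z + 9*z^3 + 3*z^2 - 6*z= 9*z^3 + 99*z^2 + 90*z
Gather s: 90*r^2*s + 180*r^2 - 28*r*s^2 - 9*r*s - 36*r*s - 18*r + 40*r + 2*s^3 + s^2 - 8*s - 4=180*r^2 + 22*r + 2*s^3 + s^2*(1 - 28*r) + s*(90*r^2 - 45*r - 8) - 4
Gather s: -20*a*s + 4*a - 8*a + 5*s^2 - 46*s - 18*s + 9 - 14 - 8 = -4*a + 5*s^2 + s*(-20*a - 64) - 13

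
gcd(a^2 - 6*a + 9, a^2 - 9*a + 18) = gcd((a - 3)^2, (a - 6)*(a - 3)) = a - 3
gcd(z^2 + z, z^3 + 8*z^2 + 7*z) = z^2 + z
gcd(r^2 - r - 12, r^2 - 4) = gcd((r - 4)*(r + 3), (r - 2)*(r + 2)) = 1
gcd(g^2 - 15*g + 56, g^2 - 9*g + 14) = g - 7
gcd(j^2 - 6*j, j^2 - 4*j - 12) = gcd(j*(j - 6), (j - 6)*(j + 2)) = j - 6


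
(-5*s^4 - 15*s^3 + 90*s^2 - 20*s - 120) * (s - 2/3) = -5*s^5 - 35*s^4/3 + 100*s^3 - 80*s^2 - 320*s/3 + 80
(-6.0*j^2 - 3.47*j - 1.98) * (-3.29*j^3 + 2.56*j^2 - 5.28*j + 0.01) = 19.74*j^5 - 3.9437*j^4 + 29.311*j^3 + 13.1928*j^2 + 10.4197*j - 0.0198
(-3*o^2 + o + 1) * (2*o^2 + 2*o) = -6*o^4 - 4*o^3 + 4*o^2 + 2*o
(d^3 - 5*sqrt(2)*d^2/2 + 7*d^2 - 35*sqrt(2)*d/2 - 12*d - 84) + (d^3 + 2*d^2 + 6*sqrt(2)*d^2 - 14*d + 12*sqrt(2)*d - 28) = 2*d^3 + 7*sqrt(2)*d^2/2 + 9*d^2 - 26*d - 11*sqrt(2)*d/2 - 112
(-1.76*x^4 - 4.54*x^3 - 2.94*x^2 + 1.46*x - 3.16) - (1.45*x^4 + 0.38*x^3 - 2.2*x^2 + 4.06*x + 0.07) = -3.21*x^4 - 4.92*x^3 - 0.74*x^2 - 2.6*x - 3.23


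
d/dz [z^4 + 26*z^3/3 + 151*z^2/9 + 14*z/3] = 4*z^3 + 26*z^2 + 302*z/9 + 14/3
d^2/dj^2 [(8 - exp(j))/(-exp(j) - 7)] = 15*(7 - exp(j))*exp(j)/(exp(3*j) + 21*exp(2*j) + 147*exp(j) + 343)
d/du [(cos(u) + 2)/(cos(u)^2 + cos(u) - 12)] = (cos(u)^2 + 4*cos(u) + 14)*sin(u)/(cos(u)^2 + cos(u) - 12)^2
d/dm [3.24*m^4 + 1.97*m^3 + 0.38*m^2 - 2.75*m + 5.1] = 12.96*m^3 + 5.91*m^2 + 0.76*m - 2.75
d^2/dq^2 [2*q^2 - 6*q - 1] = 4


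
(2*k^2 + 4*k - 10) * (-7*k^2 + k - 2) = -14*k^4 - 26*k^3 + 70*k^2 - 18*k + 20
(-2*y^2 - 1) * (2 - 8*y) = 16*y^3 - 4*y^2 + 8*y - 2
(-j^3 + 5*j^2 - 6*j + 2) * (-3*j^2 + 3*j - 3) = 3*j^5 - 18*j^4 + 36*j^3 - 39*j^2 + 24*j - 6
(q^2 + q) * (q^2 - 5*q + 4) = q^4 - 4*q^3 - q^2 + 4*q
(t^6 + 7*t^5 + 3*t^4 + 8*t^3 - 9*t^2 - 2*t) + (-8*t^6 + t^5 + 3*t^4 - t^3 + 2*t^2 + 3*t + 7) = -7*t^6 + 8*t^5 + 6*t^4 + 7*t^3 - 7*t^2 + t + 7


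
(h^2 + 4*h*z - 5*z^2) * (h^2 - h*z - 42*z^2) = h^4 + 3*h^3*z - 51*h^2*z^2 - 163*h*z^3 + 210*z^4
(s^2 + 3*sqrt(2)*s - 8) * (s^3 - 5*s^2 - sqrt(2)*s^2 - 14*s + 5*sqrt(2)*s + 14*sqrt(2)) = s^5 - 5*s^4 + 2*sqrt(2)*s^4 - 28*s^3 - 10*sqrt(2)*s^3 - 20*sqrt(2)*s^2 + 70*s^2 - 40*sqrt(2)*s + 196*s - 112*sqrt(2)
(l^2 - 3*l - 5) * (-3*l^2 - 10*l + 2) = -3*l^4 - l^3 + 47*l^2 + 44*l - 10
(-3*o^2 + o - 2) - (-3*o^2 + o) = -2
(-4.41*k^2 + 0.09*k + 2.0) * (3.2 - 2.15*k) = 9.4815*k^3 - 14.3055*k^2 - 4.012*k + 6.4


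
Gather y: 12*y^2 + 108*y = 12*y^2 + 108*y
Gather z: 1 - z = 1 - z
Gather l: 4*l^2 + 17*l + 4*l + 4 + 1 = 4*l^2 + 21*l + 5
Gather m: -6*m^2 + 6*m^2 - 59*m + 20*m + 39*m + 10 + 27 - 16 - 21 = 0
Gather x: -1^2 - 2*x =-2*x - 1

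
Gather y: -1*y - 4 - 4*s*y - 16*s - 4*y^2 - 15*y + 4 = -16*s - 4*y^2 + y*(-4*s - 16)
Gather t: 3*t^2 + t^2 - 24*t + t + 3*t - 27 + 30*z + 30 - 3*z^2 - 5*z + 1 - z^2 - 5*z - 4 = 4*t^2 - 20*t - 4*z^2 + 20*z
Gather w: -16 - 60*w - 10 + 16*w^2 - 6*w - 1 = 16*w^2 - 66*w - 27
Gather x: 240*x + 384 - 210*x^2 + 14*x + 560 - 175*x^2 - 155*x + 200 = -385*x^2 + 99*x + 1144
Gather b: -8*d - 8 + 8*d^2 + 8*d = 8*d^2 - 8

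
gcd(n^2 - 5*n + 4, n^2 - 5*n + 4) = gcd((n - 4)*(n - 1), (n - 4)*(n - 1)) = n^2 - 5*n + 4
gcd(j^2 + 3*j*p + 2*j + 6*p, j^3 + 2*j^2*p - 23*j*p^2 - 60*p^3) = j + 3*p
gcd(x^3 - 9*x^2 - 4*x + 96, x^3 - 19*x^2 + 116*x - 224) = x^2 - 12*x + 32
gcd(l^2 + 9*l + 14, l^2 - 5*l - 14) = l + 2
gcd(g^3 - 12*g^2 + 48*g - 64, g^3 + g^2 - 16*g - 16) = g - 4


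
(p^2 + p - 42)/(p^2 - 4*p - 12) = (p + 7)/(p + 2)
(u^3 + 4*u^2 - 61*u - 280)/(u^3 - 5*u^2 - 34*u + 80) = (u + 7)/(u - 2)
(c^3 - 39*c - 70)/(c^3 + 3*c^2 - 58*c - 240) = (c^2 - 5*c - 14)/(c^2 - 2*c - 48)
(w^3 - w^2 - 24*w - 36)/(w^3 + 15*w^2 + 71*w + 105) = (w^2 - 4*w - 12)/(w^2 + 12*w + 35)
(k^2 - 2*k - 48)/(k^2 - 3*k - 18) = (-k^2 + 2*k + 48)/(-k^2 + 3*k + 18)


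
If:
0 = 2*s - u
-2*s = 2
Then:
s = -1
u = -2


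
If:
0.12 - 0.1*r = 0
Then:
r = 1.20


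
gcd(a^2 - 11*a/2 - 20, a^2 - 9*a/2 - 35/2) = a + 5/2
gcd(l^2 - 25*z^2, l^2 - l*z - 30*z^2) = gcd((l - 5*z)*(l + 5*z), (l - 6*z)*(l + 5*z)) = l + 5*z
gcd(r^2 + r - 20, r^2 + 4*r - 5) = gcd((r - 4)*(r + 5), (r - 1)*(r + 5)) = r + 5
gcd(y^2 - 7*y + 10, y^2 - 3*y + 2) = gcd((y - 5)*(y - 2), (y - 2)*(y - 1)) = y - 2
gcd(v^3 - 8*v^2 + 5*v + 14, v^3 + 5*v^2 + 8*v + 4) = v + 1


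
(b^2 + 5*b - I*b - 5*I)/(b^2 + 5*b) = (b - I)/b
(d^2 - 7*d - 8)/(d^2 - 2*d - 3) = (d - 8)/(d - 3)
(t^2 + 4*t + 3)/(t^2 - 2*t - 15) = (t + 1)/(t - 5)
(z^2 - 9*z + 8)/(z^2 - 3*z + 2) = (z - 8)/(z - 2)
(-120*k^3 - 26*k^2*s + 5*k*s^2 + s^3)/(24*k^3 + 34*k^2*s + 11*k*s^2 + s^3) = (-5*k + s)/(k + s)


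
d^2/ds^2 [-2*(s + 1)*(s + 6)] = -4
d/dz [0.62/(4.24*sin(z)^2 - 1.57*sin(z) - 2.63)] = (0.9734 - 5.2576*sin(z))*cos(z)/(-4.24*sin(z)^2 + 1.57*sin(z) + 2.63)^2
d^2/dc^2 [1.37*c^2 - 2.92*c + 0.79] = 2.74000000000000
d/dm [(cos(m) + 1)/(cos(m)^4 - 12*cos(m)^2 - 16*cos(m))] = (-21*cos(m) - 9*cos(2*m)/2 + cos(3*m) + 3*cos(4*m)/8 - 167/8)*sin(m)/((cos(m) - 4)^2*(cos(m) + 2)^4*cos(m)^2)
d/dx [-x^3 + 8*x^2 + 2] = x*(16 - 3*x)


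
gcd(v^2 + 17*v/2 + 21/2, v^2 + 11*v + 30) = 1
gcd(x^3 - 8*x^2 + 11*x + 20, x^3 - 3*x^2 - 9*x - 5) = x^2 - 4*x - 5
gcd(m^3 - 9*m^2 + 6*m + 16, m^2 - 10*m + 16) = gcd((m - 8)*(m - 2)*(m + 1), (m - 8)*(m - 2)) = m^2 - 10*m + 16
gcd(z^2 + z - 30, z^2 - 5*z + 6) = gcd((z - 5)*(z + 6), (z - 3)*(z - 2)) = 1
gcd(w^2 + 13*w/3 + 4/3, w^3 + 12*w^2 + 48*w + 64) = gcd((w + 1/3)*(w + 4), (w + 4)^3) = w + 4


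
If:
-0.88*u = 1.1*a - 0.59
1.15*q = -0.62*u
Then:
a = 0.536363636363636 - 0.8*u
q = -0.539130434782609*u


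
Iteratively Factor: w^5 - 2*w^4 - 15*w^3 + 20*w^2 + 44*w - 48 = (w - 2)*(w^4 - 15*w^2 - 10*w + 24) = (w - 2)*(w + 2)*(w^3 - 2*w^2 - 11*w + 12) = (w - 4)*(w - 2)*(w + 2)*(w^2 + 2*w - 3) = (w - 4)*(w - 2)*(w - 1)*(w + 2)*(w + 3)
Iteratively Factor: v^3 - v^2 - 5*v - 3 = (v + 1)*(v^2 - 2*v - 3) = (v - 3)*(v + 1)*(v + 1)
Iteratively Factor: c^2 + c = (c)*(c + 1)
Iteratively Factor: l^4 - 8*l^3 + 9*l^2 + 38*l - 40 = (l - 1)*(l^3 - 7*l^2 + 2*l + 40) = (l - 1)*(l + 2)*(l^2 - 9*l + 20) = (l - 4)*(l - 1)*(l + 2)*(l - 5)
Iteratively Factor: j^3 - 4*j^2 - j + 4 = (j - 4)*(j^2 - 1) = (j - 4)*(j + 1)*(j - 1)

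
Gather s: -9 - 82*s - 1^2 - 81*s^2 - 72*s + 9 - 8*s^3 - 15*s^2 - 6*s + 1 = -8*s^3 - 96*s^2 - 160*s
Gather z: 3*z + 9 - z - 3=2*z + 6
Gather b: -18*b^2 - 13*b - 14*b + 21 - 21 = -18*b^2 - 27*b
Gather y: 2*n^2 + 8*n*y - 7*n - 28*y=2*n^2 - 7*n + y*(8*n - 28)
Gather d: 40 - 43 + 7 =4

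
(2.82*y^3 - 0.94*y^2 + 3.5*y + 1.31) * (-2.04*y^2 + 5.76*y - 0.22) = -5.7528*y^5 + 18.1608*y^4 - 13.1748*y^3 + 17.6944*y^2 + 6.7756*y - 0.2882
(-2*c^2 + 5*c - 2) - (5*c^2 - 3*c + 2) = -7*c^2 + 8*c - 4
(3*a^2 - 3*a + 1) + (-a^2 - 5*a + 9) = 2*a^2 - 8*a + 10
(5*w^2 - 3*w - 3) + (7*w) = 5*w^2 + 4*w - 3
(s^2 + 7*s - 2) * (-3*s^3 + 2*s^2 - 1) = -3*s^5 - 19*s^4 + 20*s^3 - 5*s^2 - 7*s + 2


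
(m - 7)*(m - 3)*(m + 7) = m^3 - 3*m^2 - 49*m + 147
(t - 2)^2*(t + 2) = t^3 - 2*t^2 - 4*t + 8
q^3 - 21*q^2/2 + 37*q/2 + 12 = (q - 8)*(q - 3)*(q + 1/2)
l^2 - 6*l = l*(l - 6)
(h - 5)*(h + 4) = h^2 - h - 20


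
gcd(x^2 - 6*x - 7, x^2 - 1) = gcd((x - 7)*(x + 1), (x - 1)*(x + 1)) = x + 1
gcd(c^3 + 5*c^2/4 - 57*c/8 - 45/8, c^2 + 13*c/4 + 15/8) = c + 3/4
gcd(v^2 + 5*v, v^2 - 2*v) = v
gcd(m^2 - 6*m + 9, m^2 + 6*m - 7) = 1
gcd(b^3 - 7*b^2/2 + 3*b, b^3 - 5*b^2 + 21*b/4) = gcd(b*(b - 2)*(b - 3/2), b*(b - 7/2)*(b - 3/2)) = b^2 - 3*b/2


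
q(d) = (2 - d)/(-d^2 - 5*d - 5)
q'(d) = (2 - d)*(2*d + 5)/(-d^2 - 5*d - 5)^2 - 1/(-d^2 - 5*d - 5)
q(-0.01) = -0.41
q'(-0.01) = 0.61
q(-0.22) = -0.56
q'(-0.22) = 0.90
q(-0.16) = -0.51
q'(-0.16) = 0.80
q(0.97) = -0.10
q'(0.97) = 0.15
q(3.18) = 0.04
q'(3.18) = 0.02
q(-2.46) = 3.57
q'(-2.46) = -0.57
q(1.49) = -0.03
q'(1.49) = 0.09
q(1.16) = -0.07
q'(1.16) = 0.12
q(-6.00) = -0.73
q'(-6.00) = -0.37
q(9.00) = 0.05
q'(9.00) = 0.00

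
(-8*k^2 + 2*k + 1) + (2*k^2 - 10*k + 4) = -6*k^2 - 8*k + 5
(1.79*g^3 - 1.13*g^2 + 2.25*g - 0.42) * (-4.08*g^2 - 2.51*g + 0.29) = -7.3032*g^5 + 0.1175*g^4 - 5.8246*g^3 - 4.2616*g^2 + 1.7067*g - 0.1218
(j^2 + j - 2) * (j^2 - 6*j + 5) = j^4 - 5*j^3 - 3*j^2 + 17*j - 10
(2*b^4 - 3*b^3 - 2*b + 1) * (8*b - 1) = 16*b^5 - 26*b^4 + 3*b^3 - 16*b^2 + 10*b - 1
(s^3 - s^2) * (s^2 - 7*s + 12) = s^5 - 8*s^4 + 19*s^3 - 12*s^2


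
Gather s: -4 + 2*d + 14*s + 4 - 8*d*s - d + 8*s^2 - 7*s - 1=d + 8*s^2 + s*(7 - 8*d) - 1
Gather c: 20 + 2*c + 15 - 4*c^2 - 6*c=-4*c^2 - 4*c + 35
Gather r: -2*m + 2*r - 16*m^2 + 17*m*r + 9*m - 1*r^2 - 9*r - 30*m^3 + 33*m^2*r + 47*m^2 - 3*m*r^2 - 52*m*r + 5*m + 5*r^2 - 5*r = -30*m^3 + 31*m^2 + 12*m + r^2*(4 - 3*m) + r*(33*m^2 - 35*m - 12)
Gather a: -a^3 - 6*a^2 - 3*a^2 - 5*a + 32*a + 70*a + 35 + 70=-a^3 - 9*a^2 + 97*a + 105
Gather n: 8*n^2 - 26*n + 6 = 8*n^2 - 26*n + 6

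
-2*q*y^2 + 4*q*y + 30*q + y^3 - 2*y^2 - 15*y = (-2*q + y)*(y - 5)*(y + 3)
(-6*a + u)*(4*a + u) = -24*a^2 - 2*a*u + u^2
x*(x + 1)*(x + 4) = x^3 + 5*x^2 + 4*x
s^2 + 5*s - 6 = (s - 1)*(s + 6)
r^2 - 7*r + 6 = (r - 6)*(r - 1)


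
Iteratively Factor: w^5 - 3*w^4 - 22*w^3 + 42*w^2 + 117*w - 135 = (w - 5)*(w^4 + 2*w^3 - 12*w^2 - 18*w + 27) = (w - 5)*(w + 3)*(w^3 - w^2 - 9*w + 9) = (w - 5)*(w - 1)*(w + 3)*(w^2 - 9) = (w - 5)*(w - 1)*(w + 3)^2*(w - 3)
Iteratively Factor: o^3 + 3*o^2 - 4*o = (o + 4)*(o^2 - o) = (o - 1)*(o + 4)*(o)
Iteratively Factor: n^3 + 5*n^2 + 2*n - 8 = (n - 1)*(n^2 + 6*n + 8) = (n - 1)*(n + 4)*(n + 2)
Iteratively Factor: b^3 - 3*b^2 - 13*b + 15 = (b + 3)*(b^2 - 6*b + 5) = (b - 1)*(b + 3)*(b - 5)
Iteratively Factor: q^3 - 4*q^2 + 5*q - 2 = (q - 1)*(q^2 - 3*q + 2) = (q - 1)^2*(q - 2)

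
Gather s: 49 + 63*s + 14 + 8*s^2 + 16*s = 8*s^2 + 79*s + 63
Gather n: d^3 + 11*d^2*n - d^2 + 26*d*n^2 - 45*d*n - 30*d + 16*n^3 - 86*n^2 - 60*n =d^3 - d^2 - 30*d + 16*n^3 + n^2*(26*d - 86) + n*(11*d^2 - 45*d - 60)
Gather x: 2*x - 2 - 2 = 2*x - 4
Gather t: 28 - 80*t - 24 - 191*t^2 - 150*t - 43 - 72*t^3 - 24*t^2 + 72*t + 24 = -72*t^3 - 215*t^2 - 158*t - 15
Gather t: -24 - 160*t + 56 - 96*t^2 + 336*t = -96*t^2 + 176*t + 32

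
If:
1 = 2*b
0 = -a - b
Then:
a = -1/2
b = 1/2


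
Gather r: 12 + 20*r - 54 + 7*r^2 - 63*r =7*r^2 - 43*r - 42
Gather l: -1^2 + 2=1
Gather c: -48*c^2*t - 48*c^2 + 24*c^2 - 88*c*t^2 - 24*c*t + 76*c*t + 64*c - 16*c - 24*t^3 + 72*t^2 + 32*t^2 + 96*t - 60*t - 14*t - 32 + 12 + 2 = c^2*(-48*t - 24) + c*(-88*t^2 + 52*t + 48) - 24*t^3 + 104*t^2 + 22*t - 18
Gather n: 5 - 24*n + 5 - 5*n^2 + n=-5*n^2 - 23*n + 10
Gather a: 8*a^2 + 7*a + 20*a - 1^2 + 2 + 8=8*a^2 + 27*a + 9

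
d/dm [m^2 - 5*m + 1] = 2*m - 5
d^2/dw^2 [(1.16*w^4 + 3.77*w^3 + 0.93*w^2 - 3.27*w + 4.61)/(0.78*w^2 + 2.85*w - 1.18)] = (1.411488*w^6 + 15.47208*w^5 + 50.1266159999999*w^4 - 2.34752999999998*w^3 - 34.724676*w^2 + 74.92602*w + 63.971382)/(0.474552*w^6 + 5.20182*w^5 + 16.852914*w^4 + 7.410285*w^3 - 25.495434*w^2 + 11.90502*w - 1.643032)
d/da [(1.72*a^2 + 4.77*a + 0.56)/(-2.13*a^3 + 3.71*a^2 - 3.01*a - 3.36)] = (3.6636*a^4 + 20.3202*a^3 - 19.2955*a^2 - 15.7136*a - 14.3416)/(4.5369*a^6 - 15.8046*a^5 + 26.5867*a^4 - 8.0206*a^3 - 15.8711*a^2 + 20.2272*a + 11.2896)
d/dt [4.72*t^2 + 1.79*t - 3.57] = 9.44*t + 1.79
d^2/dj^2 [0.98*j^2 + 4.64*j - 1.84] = 1.96000000000000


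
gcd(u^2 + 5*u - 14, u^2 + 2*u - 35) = u + 7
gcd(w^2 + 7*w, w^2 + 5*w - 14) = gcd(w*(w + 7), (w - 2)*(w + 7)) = w + 7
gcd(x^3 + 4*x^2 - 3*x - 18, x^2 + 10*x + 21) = x + 3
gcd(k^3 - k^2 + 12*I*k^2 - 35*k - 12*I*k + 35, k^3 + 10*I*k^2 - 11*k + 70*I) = k^2 + 12*I*k - 35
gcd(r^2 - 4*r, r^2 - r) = r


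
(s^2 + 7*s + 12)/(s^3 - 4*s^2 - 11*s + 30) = (s + 4)/(s^2 - 7*s + 10)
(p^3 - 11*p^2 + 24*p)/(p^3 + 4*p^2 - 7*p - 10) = p*(p^2 - 11*p + 24)/(p^3 + 4*p^2 - 7*p - 10)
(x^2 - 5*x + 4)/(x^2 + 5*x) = (x^2 - 5*x + 4)/(x*(x + 5))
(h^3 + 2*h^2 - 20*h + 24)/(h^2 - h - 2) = (h^2 + 4*h - 12)/(h + 1)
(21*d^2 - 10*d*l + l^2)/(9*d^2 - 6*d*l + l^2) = (7*d - l)/(3*d - l)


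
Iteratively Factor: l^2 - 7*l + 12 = (l - 4)*(l - 3)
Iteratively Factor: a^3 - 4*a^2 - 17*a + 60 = (a + 4)*(a^2 - 8*a + 15) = (a - 5)*(a + 4)*(a - 3)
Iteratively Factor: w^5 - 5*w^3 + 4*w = (w)*(w^4 - 5*w^2 + 4) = w*(w - 2)*(w^3 + 2*w^2 - w - 2) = w*(w - 2)*(w + 2)*(w^2 - 1) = w*(w - 2)*(w + 1)*(w + 2)*(w - 1)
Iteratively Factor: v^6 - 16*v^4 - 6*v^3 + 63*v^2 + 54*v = (v + 2)*(v^5 - 2*v^4 - 12*v^3 + 18*v^2 + 27*v) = (v + 1)*(v + 2)*(v^4 - 3*v^3 - 9*v^2 + 27*v) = (v - 3)*(v + 1)*(v + 2)*(v^3 - 9*v) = (v - 3)*(v + 1)*(v + 2)*(v + 3)*(v^2 - 3*v) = v*(v - 3)*(v + 1)*(v + 2)*(v + 3)*(v - 3)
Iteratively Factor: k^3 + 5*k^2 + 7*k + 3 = (k + 1)*(k^2 + 4*k + 3) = (k + 1)*(k + 3)*(k + 1)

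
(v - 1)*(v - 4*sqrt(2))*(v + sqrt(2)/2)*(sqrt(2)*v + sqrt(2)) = sqrt(2)*v^4 - 7*v^3 - 5*sqrt(2)*v^2 + 7*v + 4*sqrt(2)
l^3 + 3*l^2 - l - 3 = (l - 1)*(l + 1)*(l + 3)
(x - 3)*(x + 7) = x^2 + 4*x - 21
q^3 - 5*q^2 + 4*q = q*(q - 4)*(q - 1)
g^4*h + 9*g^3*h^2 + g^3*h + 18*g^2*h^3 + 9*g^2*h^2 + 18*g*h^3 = g*(g + 3*h)*(g + 6*h)*(g*h + h)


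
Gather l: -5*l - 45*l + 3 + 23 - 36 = -50*l - 10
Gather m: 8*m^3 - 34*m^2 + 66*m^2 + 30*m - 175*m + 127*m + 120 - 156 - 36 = 8*m^3 + 32*m^2 - 18*m - 72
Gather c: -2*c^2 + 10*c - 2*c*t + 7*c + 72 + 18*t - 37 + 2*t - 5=-2*c^2 + c*(17 - 2*t) + 20*t + 30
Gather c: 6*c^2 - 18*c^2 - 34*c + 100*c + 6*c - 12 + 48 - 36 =-12*c^2 + 72*c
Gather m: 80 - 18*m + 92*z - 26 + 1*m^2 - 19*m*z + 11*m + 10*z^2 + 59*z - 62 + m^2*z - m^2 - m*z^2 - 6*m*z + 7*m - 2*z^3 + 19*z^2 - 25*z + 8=m^2*z + m*(-z^2 - 25*z) - 2*z^3 + 29*z^2 + 126*z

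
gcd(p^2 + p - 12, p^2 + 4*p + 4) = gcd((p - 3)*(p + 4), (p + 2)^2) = 1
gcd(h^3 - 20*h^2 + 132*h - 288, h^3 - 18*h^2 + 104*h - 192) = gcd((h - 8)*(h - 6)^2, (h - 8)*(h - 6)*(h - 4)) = h^2 - 14*h + 48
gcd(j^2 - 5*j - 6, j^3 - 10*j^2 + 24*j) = j - 6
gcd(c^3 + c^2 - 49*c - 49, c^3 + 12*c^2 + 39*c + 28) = c^2 + 8*c + 7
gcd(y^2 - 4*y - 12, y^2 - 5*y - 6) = y - 6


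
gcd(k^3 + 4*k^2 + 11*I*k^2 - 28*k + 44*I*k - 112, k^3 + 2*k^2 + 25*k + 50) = 1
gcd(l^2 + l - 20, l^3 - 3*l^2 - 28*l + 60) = l + 5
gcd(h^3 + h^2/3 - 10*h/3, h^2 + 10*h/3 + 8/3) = h + 2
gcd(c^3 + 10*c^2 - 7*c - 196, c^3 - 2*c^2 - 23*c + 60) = c - 4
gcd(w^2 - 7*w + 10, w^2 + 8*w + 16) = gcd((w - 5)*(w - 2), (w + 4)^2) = 1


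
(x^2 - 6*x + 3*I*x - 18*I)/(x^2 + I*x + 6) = (x - 6)/(x - 2*I)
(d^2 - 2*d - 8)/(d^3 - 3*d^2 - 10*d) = (d - 4)/(d*(d - 5))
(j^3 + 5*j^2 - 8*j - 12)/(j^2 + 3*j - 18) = (j^2 - j - 2)/(j - 3)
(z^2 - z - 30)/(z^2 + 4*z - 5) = (z - 6)/(z - 1)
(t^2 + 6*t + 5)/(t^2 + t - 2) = (t^2 + 6*t + 5)/(t^2 + t - 2)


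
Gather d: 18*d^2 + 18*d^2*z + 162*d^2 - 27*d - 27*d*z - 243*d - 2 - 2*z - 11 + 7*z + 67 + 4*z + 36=d^2*(18*z + 180) + d*(-27*z - 270) + 9*z + 90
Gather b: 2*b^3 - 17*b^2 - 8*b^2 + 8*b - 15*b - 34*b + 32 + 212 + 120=2*b^3 - 25*b^2 - 41*b + 364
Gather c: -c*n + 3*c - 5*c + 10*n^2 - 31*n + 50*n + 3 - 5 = c*(-n - 2) + 10*n^2 + 19*n - 2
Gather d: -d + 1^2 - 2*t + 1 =-d - 2*t + 2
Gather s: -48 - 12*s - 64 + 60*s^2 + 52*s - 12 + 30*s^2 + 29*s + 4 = 90*s^2 + 69*s - 120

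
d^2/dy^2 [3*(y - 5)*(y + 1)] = 6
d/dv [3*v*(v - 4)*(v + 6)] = 9*v^2 + 12*v - 72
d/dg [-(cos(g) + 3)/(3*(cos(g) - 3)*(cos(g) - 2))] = (sin(g)^2 - 6*cos(g) + 20)*sin(g)/(3*(cos(g) - 3)^2*(cos(g) - 2)^2)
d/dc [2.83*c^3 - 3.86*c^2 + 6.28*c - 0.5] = 8.49*c^2 - 7.72*c + 6.28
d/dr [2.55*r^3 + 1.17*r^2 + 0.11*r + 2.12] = 7.65*r^2 + 2.34*r + 0.11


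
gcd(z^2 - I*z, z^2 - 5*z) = z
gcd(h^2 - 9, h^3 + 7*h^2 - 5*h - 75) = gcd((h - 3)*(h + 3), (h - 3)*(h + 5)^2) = h - 3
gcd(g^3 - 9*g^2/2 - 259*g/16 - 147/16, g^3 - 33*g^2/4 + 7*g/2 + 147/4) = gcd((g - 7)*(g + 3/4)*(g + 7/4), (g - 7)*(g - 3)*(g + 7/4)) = g^2 - 21*g/4 - 49/4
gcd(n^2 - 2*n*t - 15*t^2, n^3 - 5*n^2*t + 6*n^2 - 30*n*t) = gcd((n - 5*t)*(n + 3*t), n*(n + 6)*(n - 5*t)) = -n + 5*t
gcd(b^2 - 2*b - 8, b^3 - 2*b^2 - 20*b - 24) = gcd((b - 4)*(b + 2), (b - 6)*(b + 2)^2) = b + 2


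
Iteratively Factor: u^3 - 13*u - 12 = (u + 1)*(u^2 - u - 12) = (u - 4)*(u + 1)*(u + 3)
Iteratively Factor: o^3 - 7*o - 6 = (o - 3)*(o^2 + 3*o + 2) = (o - 3)*(o + 2)*(o + 1)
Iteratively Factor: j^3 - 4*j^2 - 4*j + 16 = (j - 2)*(j^2 - 2*j - 8) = (j - 4)*(j - 2)*(j + 2)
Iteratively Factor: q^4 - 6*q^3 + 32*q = (q)*(q^3 - 6*q^2 + 32) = q*(q + 2)*(q^2 - 8*q + 16) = q*(q - 4)*(q + 2)*(q - 4)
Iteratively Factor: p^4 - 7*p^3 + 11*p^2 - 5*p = (p)*(p^3 - 7*p^2 + 11*p - 5) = p*(p - 1)*(p^2 - 6*p + 5) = p*(p - 1)^2*(p - 5)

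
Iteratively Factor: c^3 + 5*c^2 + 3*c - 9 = (c + 3)*(c^2 + 2*c - 3) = (c + 3)^2*(c - 1)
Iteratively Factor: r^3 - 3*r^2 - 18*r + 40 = (r - 5)*(r^2 + 2*r - 8) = (r - 5)*(r + 4)*(r - 2)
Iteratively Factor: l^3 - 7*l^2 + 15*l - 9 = (l - 3)*(l^2 - 4*l + 3) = (l - 3)^2*(l - 1)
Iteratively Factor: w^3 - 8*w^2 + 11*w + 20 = (w - 5)*(w^2 - 3*w - 4) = (w - 5)*(w + 1)*(w - 4)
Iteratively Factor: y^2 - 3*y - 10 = (y + 2)*(y - 5)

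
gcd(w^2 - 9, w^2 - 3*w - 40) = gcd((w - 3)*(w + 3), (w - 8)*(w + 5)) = 1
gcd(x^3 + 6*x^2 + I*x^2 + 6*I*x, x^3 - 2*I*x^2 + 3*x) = x^2 + I*x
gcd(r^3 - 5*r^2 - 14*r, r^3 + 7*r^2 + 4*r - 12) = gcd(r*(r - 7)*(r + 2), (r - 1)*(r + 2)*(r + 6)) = r + 2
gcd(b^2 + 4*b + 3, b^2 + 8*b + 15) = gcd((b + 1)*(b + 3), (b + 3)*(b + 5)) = b + 3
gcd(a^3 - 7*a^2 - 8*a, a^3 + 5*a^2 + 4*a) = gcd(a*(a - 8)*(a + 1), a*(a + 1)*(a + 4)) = a^2 + a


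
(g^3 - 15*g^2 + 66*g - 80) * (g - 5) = g^4 - 20*g^3 + 141*g^2 - 410*g + 400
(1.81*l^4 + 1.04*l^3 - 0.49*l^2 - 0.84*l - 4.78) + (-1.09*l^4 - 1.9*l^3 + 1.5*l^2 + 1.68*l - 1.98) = 0.72*l^4 - 0.86*l^3 + 1.01*l^2 + 0.84*l - 6.76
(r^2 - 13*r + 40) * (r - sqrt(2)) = r^3 - 13*r^2 - sqrt(2)*r^2 + 13*sqrt(2)*r + 40*r - 40*sqrt(2)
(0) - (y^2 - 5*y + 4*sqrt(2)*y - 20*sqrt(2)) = -y^2 - 4*sqrt(2)*y + 5*y + 20*sqrt(2)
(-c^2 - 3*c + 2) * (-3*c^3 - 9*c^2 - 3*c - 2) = 3*c^5 + 18*c^4 + 24*c^3 - 7*c^2 - 4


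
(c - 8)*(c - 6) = c^2 - 14*c + 48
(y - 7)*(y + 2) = y^2 - 5*y - 14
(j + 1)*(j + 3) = j^2 + 4*j + 3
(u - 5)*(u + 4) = u^2 - u - 20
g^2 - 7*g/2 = g*(g - 7/2)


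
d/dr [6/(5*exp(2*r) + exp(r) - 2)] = (-60*exp(r) - 6)*exp(r)/(5*exp(2*r) + exp(r) - 2)^2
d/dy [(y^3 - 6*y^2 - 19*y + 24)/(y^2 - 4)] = (y^4 + 7*y^2 + 76)/(y^4 - 8*y^2 + 16)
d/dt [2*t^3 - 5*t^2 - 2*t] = 6*t^2 - 10*t - 2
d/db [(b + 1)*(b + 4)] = 2*b + 5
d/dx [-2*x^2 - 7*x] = -4*x - 7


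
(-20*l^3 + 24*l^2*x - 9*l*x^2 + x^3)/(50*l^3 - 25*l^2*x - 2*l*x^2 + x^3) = (-2*l + x)/(5*l + x)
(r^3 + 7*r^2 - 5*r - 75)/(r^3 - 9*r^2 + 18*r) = (r^2 + 10*r + 25)/(r*(r - 6))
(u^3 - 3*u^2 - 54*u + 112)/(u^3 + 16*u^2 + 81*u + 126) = (u^2 - 10*u + 16)/(u^2 + 9*u + 18)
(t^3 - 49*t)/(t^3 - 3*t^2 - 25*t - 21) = t*(t + 7)/(t^2 + 4*t + 3)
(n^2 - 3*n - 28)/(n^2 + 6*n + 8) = (n - 7)/(n + 2)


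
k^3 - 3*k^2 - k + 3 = (k - 3)*(k - 1)*(k + 1)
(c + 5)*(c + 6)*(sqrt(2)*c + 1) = sqrt(2)*c^3 + c^2 + 11*sqrt(2)*c^2 + 11*c + 30*sqrt(2)*c + 30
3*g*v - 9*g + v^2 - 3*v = (3*g + v)*(v - 3)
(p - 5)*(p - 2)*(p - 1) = p^3 - 8*p^2 + 17*p - 10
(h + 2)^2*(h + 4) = h^3 + 8*h^2 + 20*h + 16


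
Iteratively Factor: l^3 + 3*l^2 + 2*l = (l + 1)*(l^2 + 2*l) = (l + 1)*(l + 2)*(l)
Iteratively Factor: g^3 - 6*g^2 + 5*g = (g - 5)*(g^2 - g) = (g - 5)*(g - 1)*(g)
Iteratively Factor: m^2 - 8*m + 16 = (m - 4)*(m - 4)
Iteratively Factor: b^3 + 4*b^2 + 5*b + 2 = (b + 1)*(b^2 + 3*b + 2) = (b + 1)^2*(b + 2)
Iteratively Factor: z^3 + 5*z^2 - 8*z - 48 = (z - 3)*(z^2 + 8*z + 16) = (z - 3)*(z + 4)*(z + 4)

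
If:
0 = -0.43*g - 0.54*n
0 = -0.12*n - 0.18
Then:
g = 1.88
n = -1.50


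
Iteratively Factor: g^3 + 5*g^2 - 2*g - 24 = (g - 2)*(g^2 + 7*g + 12) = (g - 2)*(g + 3)*(g + 4)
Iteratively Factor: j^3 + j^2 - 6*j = (j + 3)*(j^2 - 2*j) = j*(j + 3)*(j - 2)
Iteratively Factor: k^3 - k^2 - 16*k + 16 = (k - 4)*(k^2 + 3*k - 4) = (k - 4)*(k - 1)*(k + 4)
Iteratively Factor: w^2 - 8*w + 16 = (w - 4)*(w - 4)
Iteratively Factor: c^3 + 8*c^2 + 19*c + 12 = (c + 1)*(c^2 + 7*c + 12) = (c + 1)*(c + 3)*(c + 4)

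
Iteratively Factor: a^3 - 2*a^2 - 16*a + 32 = (a + 4)*(a^2 - 6*a + 8) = (a - 4)*(a + 4)*(a - 2)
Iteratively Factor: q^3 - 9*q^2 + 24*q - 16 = (q - 1)*(q^2 - 8*q + 16) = (q - 4)*(q - 1)*(q - 4)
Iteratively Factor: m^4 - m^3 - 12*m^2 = (m + 3)*(m^3 - 4*m^2) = m*(m + 3)*(m^2 - 4*m) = m*(m - 4)*(m + 3)*(m)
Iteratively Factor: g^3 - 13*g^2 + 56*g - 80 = (g - 4)*(g^2 - 9*g + 20) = (g - 4)^2*(g - 5)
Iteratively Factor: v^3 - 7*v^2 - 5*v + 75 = (v + 3)*(v^2 - 10*v + 25) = (v - 5)*(v + 3)*(v - 5)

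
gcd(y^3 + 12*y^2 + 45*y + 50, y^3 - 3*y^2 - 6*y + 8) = y + 2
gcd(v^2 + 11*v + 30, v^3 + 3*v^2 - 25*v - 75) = v + 5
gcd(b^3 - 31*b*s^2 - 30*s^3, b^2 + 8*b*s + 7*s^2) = b + s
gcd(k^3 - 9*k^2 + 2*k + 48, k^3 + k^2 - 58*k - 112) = k^2 - 6*k - 16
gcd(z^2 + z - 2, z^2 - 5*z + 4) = z - 1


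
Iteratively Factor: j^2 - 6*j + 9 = (j - 3)*(j - 3)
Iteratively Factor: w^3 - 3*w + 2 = (w - 1)*(w^2 + w - 2) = (w - 1)*(w + 2)*(w - 1)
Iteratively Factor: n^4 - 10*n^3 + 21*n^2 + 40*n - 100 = (n - 2)*(n^3 - 8*n^2 + 5*n + 50) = (n - 5)*(n - 2)*(n^2 - 3*n - 10) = (n - 5)*(n - 2)*(n + 2)*(n - 5)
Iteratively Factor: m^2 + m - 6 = (m - 2)*(m + 3)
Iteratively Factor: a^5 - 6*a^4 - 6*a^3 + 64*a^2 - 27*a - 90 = (a - 3)*(a^4 - 3*a^3 - 15*a^2 + 19*a + 30) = (a - 3)*(a + 3)*(a^3 - 6*a^2 + 3*a + 10) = (a - 5)*(a - 3)*(a + 3)*(a^2 - a - 2) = (a - 5)*(a - 3)*(a + 1)*(a + 3)*(a - 2)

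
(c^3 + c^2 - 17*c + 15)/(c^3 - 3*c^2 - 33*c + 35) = (c - 3)/(c - 7)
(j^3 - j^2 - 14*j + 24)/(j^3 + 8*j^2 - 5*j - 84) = (j - 2)/(j + 7)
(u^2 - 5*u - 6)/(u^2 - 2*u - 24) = (u + 1)/(u + 4)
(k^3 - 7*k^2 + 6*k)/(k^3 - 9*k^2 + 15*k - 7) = k*(k - 6)/(k^2 - 8*k + 7)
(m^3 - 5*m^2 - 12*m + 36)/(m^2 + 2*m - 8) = (m^2 - 3*m - 18)/(m + 4)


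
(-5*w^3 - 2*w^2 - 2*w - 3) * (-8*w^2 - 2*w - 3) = 40*w^5 + 26*w^4 + 35*w^3 + 34*w^2 + 12*w + 9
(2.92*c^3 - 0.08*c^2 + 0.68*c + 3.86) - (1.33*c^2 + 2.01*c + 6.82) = 2.92*c^3 - 1.41*c^2 - 1.33*c - 2.96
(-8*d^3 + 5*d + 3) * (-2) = 16*d^3 - 10*d - 6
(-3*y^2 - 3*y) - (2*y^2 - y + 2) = -5*y^2 - 2*y - 2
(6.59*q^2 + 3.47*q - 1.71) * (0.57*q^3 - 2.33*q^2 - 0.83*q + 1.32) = 3.7563*q^5 - 13.3768*q^4 - 14.5295*q^3 + 9.803*q^2 + 5.9997*q - 2.2572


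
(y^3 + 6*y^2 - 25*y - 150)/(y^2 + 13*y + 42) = (y^2 - 25)/(y + 7)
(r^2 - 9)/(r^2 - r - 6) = (r + 3)/(r + 2)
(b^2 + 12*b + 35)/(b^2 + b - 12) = (b^2 + 12*b + 35)/(b^2 + b - 12)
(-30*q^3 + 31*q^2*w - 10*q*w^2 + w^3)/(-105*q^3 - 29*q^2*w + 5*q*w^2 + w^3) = (6*q^2 - 5*q*w + w^2)/(21*q^2 + 10*q*w + w^2)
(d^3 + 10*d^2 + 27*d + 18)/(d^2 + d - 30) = (d^2 + 4*d + 3)/(d - 5)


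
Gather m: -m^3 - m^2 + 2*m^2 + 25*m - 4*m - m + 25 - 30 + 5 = -m^3 + m^2 + 20*m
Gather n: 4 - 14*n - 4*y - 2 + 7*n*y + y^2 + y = n*(7*y - 14) + y^2 - 3*y + 2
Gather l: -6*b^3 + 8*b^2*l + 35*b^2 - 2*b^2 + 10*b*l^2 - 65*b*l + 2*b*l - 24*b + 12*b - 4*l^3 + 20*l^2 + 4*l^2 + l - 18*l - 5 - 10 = -6*b^3 + 33*b^2 - 12*b - 4*l^3 + l^2*(10*b + 24) + l*(8*b^2 - 63*b - 17) - 15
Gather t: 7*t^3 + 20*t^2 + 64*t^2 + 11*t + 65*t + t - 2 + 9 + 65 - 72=7*t^3 + 84*t^2 + 77*t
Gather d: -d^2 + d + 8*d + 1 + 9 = -d^2 + 9*d + 10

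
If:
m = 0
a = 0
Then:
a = 0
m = 0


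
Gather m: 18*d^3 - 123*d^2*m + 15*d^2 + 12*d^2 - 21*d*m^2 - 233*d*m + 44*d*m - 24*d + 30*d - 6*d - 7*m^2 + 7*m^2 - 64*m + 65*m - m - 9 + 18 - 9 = 18*d^3 + 27*d^2 - 21*d*m^2 + m*(-123*d^2 - 189*d)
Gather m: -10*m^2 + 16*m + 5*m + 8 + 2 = -10*m^2 + 21*m + 10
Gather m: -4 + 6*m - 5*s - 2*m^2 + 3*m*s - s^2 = -2*m^2 + m*(3*s + 6) - s^2 - 5*s - 4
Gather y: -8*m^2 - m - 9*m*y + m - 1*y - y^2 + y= -8*m^2 - 9*m*y - y^2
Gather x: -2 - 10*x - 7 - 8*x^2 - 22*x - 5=-8*x^2 - 32*x - 14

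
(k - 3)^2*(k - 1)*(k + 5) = k^4 - 2*k^3 - 20*k^2 + 66*k - 45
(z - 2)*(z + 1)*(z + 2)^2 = z^4 + 3*z^3 - 2*z^2 - 12*z - 8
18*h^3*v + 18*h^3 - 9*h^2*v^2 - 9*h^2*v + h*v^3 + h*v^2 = (-6*h + v)*(-3*h + v)*(h*v + h)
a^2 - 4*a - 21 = (a - 7)*(a + 3)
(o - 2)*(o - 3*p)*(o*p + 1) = o^3*p - 3*o^2*p^2 - 2*o^2*p + o^2 + 6*o*p^2 - 3*o*p - 2*o + 6*p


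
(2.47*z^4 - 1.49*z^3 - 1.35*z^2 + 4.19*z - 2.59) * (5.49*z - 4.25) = 13.5603*z^5 - 18.6776*z^4 - 1.079*z^3 + 28.7406*z^2 - 32.0266*z + 11.0075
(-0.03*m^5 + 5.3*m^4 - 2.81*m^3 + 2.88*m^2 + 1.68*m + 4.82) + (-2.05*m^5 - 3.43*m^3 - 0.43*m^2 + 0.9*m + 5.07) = -2.08*m^5 + 5.3*m^4 - 6.24*m^3 + 2.45*m^2 + 2.58*m + 9.89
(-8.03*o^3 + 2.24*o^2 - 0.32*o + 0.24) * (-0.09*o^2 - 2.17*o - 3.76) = 0.7227*o^5 + 17.2235*o^4 + 25.3608*o^3 - 7.7496*o^2 + 0.6824*o - 0.9024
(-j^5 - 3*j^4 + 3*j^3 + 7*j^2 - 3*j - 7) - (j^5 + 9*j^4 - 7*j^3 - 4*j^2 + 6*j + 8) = -2*j^5 - 12*j^4 + 10*j^3 + 11*j^2 - 9*j - 15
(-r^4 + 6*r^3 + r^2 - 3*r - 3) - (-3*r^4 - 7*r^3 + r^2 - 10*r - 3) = 2*r^4 + 13*r^3 + 7*r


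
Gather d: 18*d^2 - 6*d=18*d^2 - 6*d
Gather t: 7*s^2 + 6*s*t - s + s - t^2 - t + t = 7*s^2 + 6*s*t - t^2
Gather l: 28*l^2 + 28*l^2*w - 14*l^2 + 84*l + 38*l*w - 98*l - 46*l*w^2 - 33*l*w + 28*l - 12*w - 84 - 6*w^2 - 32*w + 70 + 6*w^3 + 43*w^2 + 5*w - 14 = l^2*(28*w + 14) + l*(-46*w^2 + 5*w + 14) + 6*w^3 + 37*w^2 - 39*w - 28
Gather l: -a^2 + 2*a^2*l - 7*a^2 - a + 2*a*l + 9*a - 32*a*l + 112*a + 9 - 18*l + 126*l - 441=-8*a^2 + 120*a + l*(2*a^2 - 30*a + 108) - 432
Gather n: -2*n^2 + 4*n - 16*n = -2*n^2 - 12*n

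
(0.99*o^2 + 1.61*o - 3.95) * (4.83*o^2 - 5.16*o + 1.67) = 4.7817*o^4 + 2.6679*o^3 - 25.7328*o^2 + 23.0707*o - 6.5965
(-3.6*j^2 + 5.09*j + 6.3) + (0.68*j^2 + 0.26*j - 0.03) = -2.92*j^2 + 5.35*j + 6.27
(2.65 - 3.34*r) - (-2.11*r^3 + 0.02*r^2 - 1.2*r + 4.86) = 2.11*r^3 - 0.02*r^2 - 2.14*r - 2.21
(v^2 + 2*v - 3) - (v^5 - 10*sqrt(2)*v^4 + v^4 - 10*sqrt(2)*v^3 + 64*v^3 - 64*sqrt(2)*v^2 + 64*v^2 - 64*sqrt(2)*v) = -v^5 - v^4 + 10*sqrt(2)*v^4 - 64*v^3 + 10*sqrt(2)*v^3 - 63*v^2 + 64*sqrt(2)*v^2 + 2*v + 64*sqrt(2)*v - 3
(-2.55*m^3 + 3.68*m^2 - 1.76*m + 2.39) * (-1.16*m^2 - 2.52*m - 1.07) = 2.958*m^5 + 2.1572*m^4 - 4.5035*m^3 - 2.2748*m^2 - 4.1396*m - 2.5573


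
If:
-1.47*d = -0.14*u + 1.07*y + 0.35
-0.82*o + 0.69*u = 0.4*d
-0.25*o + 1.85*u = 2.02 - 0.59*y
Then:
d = -0.756800466234429*y - 0.119914188749582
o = 0.113746630727763*y + 1.10266753415745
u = 1.24090101812939 - 0.303547752604356*y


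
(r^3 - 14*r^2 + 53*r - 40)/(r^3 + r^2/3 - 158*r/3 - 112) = 3*(r^2 - 6*r + 5)/(3*r^2 + 25*r + 42)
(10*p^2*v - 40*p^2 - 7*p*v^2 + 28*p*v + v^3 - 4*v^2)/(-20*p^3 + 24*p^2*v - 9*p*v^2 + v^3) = (4 - v)/(2*p - v)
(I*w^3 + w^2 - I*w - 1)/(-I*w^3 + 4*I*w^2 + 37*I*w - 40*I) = (-w^2 + w*(-1 + I) + I)/(w^2 - 3*w - 40)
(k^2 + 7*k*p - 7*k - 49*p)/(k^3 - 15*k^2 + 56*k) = (k + 7*p)/(k*(k - 8))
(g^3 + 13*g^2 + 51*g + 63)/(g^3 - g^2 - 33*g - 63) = (g + 7)/(g - 7)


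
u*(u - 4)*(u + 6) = u^3 + 2*u^2 - 24*u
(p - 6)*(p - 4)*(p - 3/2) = p^3 - 23*p^2/2 + 39*p - 36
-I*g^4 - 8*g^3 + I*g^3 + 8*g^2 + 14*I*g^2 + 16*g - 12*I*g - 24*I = (g - 2)*(g - 6*I)*(g - 2*I)*(-I*g - I)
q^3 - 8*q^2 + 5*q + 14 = (q - 7)*(q - 2)*(q + 1)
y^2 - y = y*(y - 1)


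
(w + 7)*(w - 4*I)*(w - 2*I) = w^3 + 7*w^2 - 6*I*w^2 - 8*w - 42*I*w - 56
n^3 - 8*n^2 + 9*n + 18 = (n - 6)*(n - 3)*(n + 1)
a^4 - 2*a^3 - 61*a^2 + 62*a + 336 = (a - 8)*(a - 3)*(a + 2)*(a + 7)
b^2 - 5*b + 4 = (b - 4)*(b - 1)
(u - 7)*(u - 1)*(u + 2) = u^3 - 6*u^2 - 9*u + 14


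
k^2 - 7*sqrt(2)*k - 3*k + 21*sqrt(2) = (k - 3)*(k - 7*sqrt(2))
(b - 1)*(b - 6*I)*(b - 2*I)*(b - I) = b^4 - b^3 - 9*I*b^3 - 20*b^2 + 9*I*b^2 + 20*b + 12*I*b - 12*I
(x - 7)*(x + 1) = x^2 - 6*x - 7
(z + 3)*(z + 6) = z^2 + 9*z + 18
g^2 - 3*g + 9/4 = (g - 3/2)^2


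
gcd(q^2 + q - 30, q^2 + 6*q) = q + 6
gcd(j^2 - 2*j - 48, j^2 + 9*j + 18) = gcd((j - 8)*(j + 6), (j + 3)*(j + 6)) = j + 6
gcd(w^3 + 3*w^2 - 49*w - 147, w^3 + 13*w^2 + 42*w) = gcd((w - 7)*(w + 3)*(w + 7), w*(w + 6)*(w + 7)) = w + 7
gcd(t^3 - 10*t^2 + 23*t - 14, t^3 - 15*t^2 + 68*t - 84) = t^2 - 9*t + 14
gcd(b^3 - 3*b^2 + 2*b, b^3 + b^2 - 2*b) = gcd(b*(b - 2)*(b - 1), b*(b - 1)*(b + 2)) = b^2 - b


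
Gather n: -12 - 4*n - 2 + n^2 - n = n^2 - 5*n - 14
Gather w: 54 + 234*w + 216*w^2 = 216*w^2 + 234*w + 54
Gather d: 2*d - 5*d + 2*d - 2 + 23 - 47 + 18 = -d - 8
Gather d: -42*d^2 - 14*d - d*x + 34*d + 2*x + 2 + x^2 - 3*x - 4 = -42*d^2 + d*(20 - x) + x^2 - x - 2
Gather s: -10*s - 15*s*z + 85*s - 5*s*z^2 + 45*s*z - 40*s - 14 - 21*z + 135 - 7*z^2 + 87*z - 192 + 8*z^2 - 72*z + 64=s*(-5*z^2 + 30*z + 35) + z^2 - 6*z - 7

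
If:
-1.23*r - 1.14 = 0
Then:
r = -0.93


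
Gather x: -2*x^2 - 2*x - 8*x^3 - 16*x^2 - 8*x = -8*x^3 - 18*x^2 - 10*x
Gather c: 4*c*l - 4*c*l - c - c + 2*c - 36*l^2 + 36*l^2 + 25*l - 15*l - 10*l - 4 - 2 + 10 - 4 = 0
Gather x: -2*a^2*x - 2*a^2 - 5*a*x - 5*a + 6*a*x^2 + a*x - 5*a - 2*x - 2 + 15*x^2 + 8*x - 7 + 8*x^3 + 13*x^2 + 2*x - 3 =-2*a^2 - 10*a + 8*x^3 + x^2*(6*a + 28) + x*(-2*a^2 - 4*a + 8) - 12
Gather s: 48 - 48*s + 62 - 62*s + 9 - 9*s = 119 - 119*s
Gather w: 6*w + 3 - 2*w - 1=4*w + 2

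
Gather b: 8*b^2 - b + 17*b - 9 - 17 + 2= 8*b^2 + 16*b - 24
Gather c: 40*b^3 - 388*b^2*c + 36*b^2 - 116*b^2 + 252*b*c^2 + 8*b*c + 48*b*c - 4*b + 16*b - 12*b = 40*b^3 - 80*b^2 + 252*b*c^2 + c*(-388*b^2 + 56*b)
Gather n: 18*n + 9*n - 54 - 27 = 27*n - 81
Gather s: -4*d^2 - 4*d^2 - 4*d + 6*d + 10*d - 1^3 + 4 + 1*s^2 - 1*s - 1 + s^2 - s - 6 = -8*d^2 + 12*d + 2*s^2 - 2*s - 4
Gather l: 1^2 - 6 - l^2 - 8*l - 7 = -l^2 - 8*l - 12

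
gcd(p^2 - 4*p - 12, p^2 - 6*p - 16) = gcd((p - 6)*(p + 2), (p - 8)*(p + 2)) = p + 2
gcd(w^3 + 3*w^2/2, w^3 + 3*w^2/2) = w^3 + 3*w^2/2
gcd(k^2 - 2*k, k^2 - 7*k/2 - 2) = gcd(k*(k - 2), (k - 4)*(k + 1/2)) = 1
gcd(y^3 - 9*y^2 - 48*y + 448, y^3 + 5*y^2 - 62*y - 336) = y^2 - y - 56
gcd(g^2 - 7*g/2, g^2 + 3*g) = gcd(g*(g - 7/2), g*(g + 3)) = g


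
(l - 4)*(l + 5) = l^2 + l - 20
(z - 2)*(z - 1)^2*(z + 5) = z^4 + z^3 - 15*z^2 + 23*z - 10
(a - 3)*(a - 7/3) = a^2 - 16*a/3 + 7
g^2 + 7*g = g*(g + 7)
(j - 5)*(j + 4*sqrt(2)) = j^2 - 5*j + 4*sqrt(2)*j - 20*sqrt(2)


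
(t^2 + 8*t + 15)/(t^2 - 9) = (t + 5)/(t - 3)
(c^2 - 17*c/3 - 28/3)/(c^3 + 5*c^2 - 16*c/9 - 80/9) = 3*(c - 7)/(3*c^2 + 11*c - 20)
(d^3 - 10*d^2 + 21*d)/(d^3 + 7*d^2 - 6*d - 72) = d*(d - 7)/(d^2 + 10*d + 24)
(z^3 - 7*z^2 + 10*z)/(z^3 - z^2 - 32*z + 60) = z/(z + 6)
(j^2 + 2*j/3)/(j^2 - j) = (j + 2/3)/(j - 1)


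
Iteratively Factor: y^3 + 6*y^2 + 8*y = (y + 4)*(y^2 + 2*y) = (y + 2)*(y + 4)*(y)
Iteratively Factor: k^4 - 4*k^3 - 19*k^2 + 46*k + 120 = (k - 5)*(k^3 + k^2 - 14*k - 24) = (k - 5)*(k - 4)*(k^2 + 5*k + 6) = (k - 5)*(k - 4)*(k + 2)*(k + 3)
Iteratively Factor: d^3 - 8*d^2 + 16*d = (d)*(d^2 - 8*d + 16) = d*(d - 4)*(d - 4)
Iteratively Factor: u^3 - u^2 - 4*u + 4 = (u - 1)*(u^2 - 4) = (u - 2)*(u - 1)*(u + 2)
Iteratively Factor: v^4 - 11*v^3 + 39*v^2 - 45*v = (v - 5)*(v^3 - 6*v^2 + 9*v) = (v - 5)*(v - 3)*(v^2 - 3*v) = (v - 5)*(v - 3)^2*(v)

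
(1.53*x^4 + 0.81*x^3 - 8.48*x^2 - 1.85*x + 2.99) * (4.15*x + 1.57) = 6.3495*x^5 + 5.7636*x^4 - 33.9203*x^3 - 20.9911*x^2 + 9.504*x + 4.6943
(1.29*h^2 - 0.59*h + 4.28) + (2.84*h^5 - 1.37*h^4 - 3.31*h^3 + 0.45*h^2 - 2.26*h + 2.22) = 2.84*h^5 - 1.37*h^4 - 3.31*h^3 + 1.74*h^2 - 2.85*h + 6.5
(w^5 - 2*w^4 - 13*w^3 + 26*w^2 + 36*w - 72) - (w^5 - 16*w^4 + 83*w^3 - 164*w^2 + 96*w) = 14*w^4 - 96*w^3 + 190*w^2 - 60*w - 72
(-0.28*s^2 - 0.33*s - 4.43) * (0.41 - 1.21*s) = 0.3388*s^3 + 0.2845*s^2 + 5.225*s - 1.8163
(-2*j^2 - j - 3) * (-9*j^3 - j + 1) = 18*j^5 + 9*j^4 + 29*j^3 - j^2 + 2*j - 3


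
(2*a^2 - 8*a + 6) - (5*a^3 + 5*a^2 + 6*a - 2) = -5*a^3 - 3*a^2 - 14*a + 8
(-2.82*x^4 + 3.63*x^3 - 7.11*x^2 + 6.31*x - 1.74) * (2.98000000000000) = -8.4036*x^4 + 10.8174*x^3 - 21.1878*x^2 + 18.8038*x - 5.1852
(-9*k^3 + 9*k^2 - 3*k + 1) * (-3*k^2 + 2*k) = 27*k^5 - 45*k^4 + 27*k^3 - 9*k^2 + 2*k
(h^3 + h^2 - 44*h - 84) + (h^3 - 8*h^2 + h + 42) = 2*h^3 - 7*h^2 - 43*h - 42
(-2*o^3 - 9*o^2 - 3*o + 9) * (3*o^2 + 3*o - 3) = -6*o^5 - 33*o^4 - 30*o^3 + 45*o^2 + 36*o - 27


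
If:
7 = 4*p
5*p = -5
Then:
No Solution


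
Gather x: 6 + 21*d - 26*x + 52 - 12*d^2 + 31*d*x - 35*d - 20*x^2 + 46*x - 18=-12*d^2 - 14*d - 20*x^2 + x*(31*d + 20) + 40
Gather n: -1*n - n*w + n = -n*w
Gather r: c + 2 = c + 2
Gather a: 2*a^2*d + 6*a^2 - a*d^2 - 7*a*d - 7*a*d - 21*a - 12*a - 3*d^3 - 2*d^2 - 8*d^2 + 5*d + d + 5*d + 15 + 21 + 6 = a^2*(2*d + 6) + a*(-d^2 - 14*d - 33) - 3*d^3 - 10*d^2 + 11*d + 42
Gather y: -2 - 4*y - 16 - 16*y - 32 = -20*y - 50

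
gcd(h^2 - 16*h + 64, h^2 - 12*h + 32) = h - 8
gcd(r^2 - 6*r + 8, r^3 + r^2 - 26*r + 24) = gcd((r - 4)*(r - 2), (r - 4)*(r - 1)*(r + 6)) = r - 4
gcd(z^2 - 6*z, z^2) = z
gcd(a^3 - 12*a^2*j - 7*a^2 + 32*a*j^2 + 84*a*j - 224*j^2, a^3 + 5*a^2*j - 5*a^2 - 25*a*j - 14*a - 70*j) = a - 7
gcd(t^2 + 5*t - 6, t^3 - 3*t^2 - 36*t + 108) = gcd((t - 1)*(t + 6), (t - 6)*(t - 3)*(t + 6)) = t + 6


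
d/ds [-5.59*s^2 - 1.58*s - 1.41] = -11.18*s - 1.58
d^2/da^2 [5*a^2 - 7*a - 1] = 10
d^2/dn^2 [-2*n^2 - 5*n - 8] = -4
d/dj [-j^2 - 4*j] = -2*j - 4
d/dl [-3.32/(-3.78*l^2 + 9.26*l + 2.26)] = (30.7432 - 25.0992*l)/(-3.78*l^2 + 9.26*l + 2.26)^2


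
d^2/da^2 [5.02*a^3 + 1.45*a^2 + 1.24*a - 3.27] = 30.12*a + 2.9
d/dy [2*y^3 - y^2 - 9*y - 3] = 6*y^2 - 2*y - 9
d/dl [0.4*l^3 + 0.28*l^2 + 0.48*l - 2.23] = 1.2*l^2 + 0.56*l + 0.48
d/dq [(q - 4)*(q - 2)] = 2*q - 6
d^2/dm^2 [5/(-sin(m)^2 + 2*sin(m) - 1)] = 10*(2*sin(m) + 3)/(sin(m) - 1)^3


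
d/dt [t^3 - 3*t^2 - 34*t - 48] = 3*t^2 - 6*t - 34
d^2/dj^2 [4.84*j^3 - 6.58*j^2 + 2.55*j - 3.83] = 29.04*j - 13.16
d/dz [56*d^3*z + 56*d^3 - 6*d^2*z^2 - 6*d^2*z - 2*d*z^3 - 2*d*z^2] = 2*d*(28*d^2 - 6*d*z - 3*d - 3*z^2 - 2*z)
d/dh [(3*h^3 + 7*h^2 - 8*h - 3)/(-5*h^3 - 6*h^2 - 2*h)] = (17*h^4 - 92*h^3 - 107*h^2 - 36*h - 6)/(h^2*(25*h^4 + 60*h^3 + 56*h^2 + 24*h + 4))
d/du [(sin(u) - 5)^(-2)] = -2*cos(u)/(sin(u) - 5)^3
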